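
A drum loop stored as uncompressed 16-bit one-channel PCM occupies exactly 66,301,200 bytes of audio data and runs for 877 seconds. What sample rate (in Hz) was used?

37,800 Hz

Bytes = sample_rate × seconds × bytes_per_sample × channels.
sample_rate = 66,301,200 / (877 × 2 × 1) = 66,301,200 / 1,754 = 37,800 Hz.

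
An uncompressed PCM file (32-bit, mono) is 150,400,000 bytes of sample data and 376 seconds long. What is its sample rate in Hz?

100,000 Hz

Bytes = sample_rate × seconds × bytes_per_sample × channels.
sample_rate = 150,400,000 / (376 × 4 × 1) = 150,400,000 / 1,504 = 100,000 Hz.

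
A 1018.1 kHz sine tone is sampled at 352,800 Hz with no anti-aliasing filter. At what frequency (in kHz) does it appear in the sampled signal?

Nyquist = 352,800/2 = 176,400 Hz; 1,018,100 Hz exceeds it.
Alias = |1,018,100 − 3×352,800| = |1,018,100 − 1,058,400| = 40,300 Hz = 40.3 kHz.

40.3 kHz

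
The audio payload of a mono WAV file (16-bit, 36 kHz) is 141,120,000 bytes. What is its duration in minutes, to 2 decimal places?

32.67 minutes

Byte rate = 36,000 × 2 × 1 = 72,000 bytes/s.
Duration = 141,120,000 / 72,000 = 1,960 s.
1,960 s / 60 = 32.67 minutes.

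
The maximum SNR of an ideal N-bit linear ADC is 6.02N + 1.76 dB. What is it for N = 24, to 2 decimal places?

6.02 × 24 + 1.76 = 146.24 dB.

146.24 dB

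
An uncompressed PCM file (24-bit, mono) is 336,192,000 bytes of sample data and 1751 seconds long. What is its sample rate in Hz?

64,000 Hz

Bytes = sample_rate × seconds × bytes_per_sample × channels.
sample_rate = 336,192,000 / (1,751 × 3 × 1) = 336,192,000 / 5,253 = 64,000 Hz.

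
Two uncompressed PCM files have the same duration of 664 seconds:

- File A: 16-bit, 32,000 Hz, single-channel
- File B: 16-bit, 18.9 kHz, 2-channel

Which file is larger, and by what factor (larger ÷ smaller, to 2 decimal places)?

File A: 32,000 × 2 × 1 = 64,000 bytes/s.
File B: 18,900 × 2 × 2 = 75,600 bytes/s.
File B is larger; ratio = 50,198,400 / 42,496,000 = 1.18.

File B, by a factor of 1.18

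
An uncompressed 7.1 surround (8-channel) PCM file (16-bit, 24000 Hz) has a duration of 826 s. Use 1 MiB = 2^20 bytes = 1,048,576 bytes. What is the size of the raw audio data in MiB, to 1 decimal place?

302.5 MiB

Bytes = 24,000 samples/s × 826 s × 2 bytes/sample × 8 ch = 317,184,000 bytes.
317,184,000 / 1,048,576 = 302.5 MiB.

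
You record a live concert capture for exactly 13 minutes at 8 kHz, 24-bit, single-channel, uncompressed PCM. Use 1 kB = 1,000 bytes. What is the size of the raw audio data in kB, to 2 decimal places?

18720.00 kB

Duration = exactly 13 minutes = 780 s.
Bytes = 8,000 samples/s × 780 s × 3 bytes/sample × 1 ch = 18,720,000 bytes.
18,720,000 / 1,000 = 18720.00 kB.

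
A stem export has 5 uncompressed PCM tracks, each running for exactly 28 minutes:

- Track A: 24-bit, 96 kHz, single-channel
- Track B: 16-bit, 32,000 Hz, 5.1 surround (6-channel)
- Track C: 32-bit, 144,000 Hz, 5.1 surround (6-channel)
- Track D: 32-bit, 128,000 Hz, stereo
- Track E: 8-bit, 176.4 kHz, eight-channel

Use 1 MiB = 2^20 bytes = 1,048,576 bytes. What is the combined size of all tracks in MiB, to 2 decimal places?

exactly 28 minutes = 1,680 s.
Track A: 96,000 × 1,680 × 3 × 1 = 483,840,000 bytes.
Track B: 32,000 × 1,680 × 2 × 6 = 645,120,000 bytes.
Track C: 144,000 × 1,680 × 4 × 6 = 5,806,080,000 bytes.
Track D: 128,000 × 1,680 × 4 × 2 = 1,720,320,000 bytes.
Track E: 176,400 × 1,680 × 1 × 8 = 2,370,816,000 bytes.
Total = 11,026,176,000 bytes = 10515.38 MiB.

10515.38 MiB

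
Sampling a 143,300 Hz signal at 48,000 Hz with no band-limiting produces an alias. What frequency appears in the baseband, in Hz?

Nyquist = 48,000/2 = 24,000 Hz; 143,300 Hz exceeds it.
Alias = |143,300 − 3×48,000| = |143,300 − 144,000| = 700 Hz.

700 Hz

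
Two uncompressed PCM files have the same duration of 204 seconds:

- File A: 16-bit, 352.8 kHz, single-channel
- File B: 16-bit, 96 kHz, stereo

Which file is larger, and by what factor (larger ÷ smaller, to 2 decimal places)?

File A: 352,800 × 2 × 1 = 705,600 bytes/s.
File B: 96,000 × 2 × 2 = 384,000 bytes/s.
File A is larger; ratio = 143,942,400 / 78,336,000 = 1.84.

File A, by a factor of 1.84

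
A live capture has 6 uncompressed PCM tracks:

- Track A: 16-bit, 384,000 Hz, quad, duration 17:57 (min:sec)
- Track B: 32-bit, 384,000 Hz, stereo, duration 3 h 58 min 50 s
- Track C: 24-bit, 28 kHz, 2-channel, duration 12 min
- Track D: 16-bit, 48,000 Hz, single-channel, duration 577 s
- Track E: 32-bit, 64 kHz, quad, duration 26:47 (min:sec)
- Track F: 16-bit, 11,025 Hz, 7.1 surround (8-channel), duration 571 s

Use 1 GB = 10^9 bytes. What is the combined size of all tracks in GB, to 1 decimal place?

49.3 GB

Track A: 17:57 (min:sec) = 1,077 s; 384,000 × 1,077 × 2 × 4 = 3,308,544,000 bytes.
Track B: 3 h 58 min 50 s = 14,330 s; 384,000 × 14,330 × 4 × 2 = 44,021,760,000 bytes.
Track C: 12 min = 720 s; 28,000 × 720 × 3 × 2 = 120,960,000 bytes.
Track D: 48,000 × 577 × 2 × 1 = 55,392,000 bytes.
Track E: 26:47 (min:sec) = 1,607 s; 64,000 × 1,607 × 4 × 4 = 1,645,568,000 bytes.
Track F: 11,025 × 571 × 2 × 8 = 100,724,400 bytes.
Total = 49,252,948,400 bytes = 49.3 GB.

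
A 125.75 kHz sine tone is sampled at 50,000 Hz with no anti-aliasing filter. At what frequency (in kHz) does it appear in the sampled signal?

24.25 kHz

Nyquist = 50,000/2 = 25,000 Hz; 125,750 Hz exceeds it.
Alias = |125,750 − 3×50,000| = |125,750 − 150,000| = 24,250 Hz = 24.25 kHz.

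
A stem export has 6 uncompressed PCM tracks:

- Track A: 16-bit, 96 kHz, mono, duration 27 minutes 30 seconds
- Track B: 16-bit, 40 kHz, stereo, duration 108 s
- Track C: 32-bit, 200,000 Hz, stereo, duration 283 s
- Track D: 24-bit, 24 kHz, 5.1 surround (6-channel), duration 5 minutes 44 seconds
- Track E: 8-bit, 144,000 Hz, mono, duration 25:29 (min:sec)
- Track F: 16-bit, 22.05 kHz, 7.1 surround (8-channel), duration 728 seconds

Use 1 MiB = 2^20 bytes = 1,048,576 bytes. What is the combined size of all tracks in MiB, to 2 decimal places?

1347.07 MiB

Track A: 27 minutes 30 seconds = 1,650 s; 96,000 × 1,650 × 2 × 1 = 316,800,000 bytes.
Track B: 40,000 × 108 × 2 × 2 = 17,280,000 bytes.
Track C: 200,000 × 283 × 4 × 2 = 452,800,000 bytes.
Track D: 5 minutes 44 seconds = 344 s; 24,000 × 344 × 3 × 6 = 148,608,000 bytes.
Track E: 25:29 (min:sec) = 1,529 s; 144,000 × 1,529 × 1 × 1 = 220,176,000 bytes.
Track F: 22,050 × 728 × 2 × 8 = 256,838,400 bytes.
Total = 1,412,502,400 bytes = 1347.07 MiB.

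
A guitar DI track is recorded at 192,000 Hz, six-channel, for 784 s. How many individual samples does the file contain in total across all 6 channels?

192,000 × 784 s × 6 ch = 903,168,000 samples.

903,168,000 samples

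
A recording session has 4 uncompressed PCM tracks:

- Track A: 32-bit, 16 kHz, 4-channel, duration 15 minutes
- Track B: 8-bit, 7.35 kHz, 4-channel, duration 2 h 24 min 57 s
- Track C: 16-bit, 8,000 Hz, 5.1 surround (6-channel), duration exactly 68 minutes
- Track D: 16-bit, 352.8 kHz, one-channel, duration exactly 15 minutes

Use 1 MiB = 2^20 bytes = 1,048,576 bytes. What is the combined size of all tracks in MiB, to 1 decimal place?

1442.7 MiB

Track A: 15 minutes = 900 s; 16,000 × 900 × 4 × 4 = 230,400,000 bytes.
Track B: 2 h 24 min 57 s = 8,697 s; 7,350 × 8,697 × 1 × 4 = 255,691,800 bytes.
Track C: exactly 68 minutes = 4,080 s; 8,000 × 4,080 × 2 × 6 = 391,680,000 bytes.
Track D: exactly 15 minutes = 900 s; 352,800 × 900 × 2 × 1 = 635,040,000 bytes.
Total = 1,512,811,800 bytes = 1442.7 MiB.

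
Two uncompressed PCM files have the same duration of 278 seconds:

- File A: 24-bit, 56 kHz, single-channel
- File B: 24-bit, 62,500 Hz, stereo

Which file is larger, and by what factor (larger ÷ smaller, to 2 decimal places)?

File B, by a factor of 2.23

File A: 56,000 × 3 × 1 = 168,000 bytes/s.
File B: 62,500 × 3 × 2 = 375,000 bytes/s.
File B is larger; ratio = 104,250,000 / 46,704,000 = 2.23.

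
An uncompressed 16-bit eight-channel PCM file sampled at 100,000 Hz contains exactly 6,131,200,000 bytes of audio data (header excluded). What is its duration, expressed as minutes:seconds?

Byte rate = 100,000 × 2 × 8 = 1,600,000 bytes/s.
Duration = 6,131,200,000 / 1,600,000 = 3,832 s.
3,832 s = 63:52.

63:52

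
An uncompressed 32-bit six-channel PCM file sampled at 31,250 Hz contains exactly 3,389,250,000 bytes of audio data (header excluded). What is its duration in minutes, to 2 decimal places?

75.32 minutes

Byte rate = 31,250 × 4 × 6 = 750,000 bytes/s.
Duration = 3,389,250,000 / 750,000 = 4,519 s.
4,519 s / 60 = 75.32 minutes.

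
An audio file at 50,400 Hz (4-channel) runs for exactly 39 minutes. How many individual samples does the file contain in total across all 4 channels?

exactly 39 minutes = 2,340 s.
50,400 × 2,340 s × 4 ch = 471,744,000 samples.

471,744,000 samples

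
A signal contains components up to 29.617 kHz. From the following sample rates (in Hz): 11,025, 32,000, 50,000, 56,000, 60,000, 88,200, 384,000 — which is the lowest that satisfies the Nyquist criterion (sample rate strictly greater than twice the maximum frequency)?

60,000 Hz

Need sample rate > 2 × 29,617 = 59,234 Hz.
Lowest listed rate above 59,234 Hz is 60,000 Hz.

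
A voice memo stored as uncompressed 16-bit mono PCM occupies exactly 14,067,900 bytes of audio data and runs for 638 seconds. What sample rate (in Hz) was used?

11,025 Hz

Bytes = sample_rate × seconds × bytes_per_sample × channels.
sample_rate = 14,067,900 / (638 × 2 × 1) = 14,067,900 / 1,276 = 11,025 Hz.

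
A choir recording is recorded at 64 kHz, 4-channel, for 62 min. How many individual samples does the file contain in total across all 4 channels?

952,320,000 samples

62 min = 3,720 s.
64,000 × 3,720 s × 4 ch = 952,320,000 samples.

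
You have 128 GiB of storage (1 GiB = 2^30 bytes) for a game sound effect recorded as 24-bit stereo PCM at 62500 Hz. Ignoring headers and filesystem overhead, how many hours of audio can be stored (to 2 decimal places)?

101.81 hours

Uncompressed byte rate = 62,500 × 3 × 2 = 375,000 bytes/s.
Capacity = 128 × 1,073,741,824 = 137,438,953,472 bytes.
137,438,953,472 / 375,000 ≈ 366503.88 s → 101.81 hours.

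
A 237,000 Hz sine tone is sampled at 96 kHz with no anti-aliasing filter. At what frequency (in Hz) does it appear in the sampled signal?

45,000 Hz

Nyquist = 96,000/2 = 48,000 Hz; 237,000 Hz exceeds it.
Alias = |237,000 − 2×96,000| = |237,000 − 192,000| = 45,000 Hz.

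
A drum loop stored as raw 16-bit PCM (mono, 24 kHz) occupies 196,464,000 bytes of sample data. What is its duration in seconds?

Byte rate = 24,000 × 2 × 1 = 48,000 bytes/s.
Duration = 196,464,000 / 48,000 = 4,093 s.

4,093 seconds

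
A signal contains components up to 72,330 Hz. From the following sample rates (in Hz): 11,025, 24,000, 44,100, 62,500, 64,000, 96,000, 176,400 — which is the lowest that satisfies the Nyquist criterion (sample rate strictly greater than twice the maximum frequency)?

176,400 Hz

Need sample rate > 2 × 72,330 = 144,660 Hz.
Lowest listed rate above 144,660 Hz is 176,400 Hz.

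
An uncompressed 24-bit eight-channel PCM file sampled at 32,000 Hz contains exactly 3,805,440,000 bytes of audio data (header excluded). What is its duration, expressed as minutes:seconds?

82:35

Byte rate = 32,000 × 3 × 8 = 768,000 bytes/s.
Duration = 3,805,440,000 / 768,000 = 4,955 s.
4,955 s = 82:35.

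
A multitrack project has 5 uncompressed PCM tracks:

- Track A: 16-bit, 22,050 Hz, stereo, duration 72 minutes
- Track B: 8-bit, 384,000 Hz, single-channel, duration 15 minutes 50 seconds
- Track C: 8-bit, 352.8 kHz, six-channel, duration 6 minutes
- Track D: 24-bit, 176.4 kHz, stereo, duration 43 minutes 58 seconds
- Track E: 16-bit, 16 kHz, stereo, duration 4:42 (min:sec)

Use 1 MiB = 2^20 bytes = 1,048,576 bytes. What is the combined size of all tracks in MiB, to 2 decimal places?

Track A: 72 minutes = 4,320 s; 22,050 × 4,320 × 2 × 2 = 381,024,000 bytes.
Track B: 15 minutes 50 seconds = 950 s; 384,000 × 950 × 1 × 1 = 364,800,000 bytes.
Track C: 6 minutes = 360 s; 352,800 × 360 × 1 × 6 = 762,048,000 bytes.
Track D: 43 minutes 58 seconds = 2,638 s; 176,400 × 2,638 × 3 × 2 = 2,792,059,200 bytes.
Track E: 4:42 (min:sec) = 282 s; 16,000 × 282 × 2 × 2 = 18,048,000 bytes.
Total = 4,317,979,200 bytes = 4117.95 MiB.

4117.95 MiB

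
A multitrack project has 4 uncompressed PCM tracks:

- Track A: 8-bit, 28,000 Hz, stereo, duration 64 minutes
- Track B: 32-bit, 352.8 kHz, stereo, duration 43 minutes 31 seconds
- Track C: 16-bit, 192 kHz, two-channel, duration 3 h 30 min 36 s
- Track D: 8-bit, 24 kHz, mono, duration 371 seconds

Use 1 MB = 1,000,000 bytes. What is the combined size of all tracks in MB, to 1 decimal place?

17297.7 MB

Track A: 64 minutes = 3,840 s; 28,000 × 3,840 × 1 × 2 = 215,040,000 bytes.
Track B: 43 minutes 31 seconds = 2,611 s; 352,800 × 2,611 × 4 × 2 = 7,369,286,400 bytes.
Track C: 3 h 30 min 36 s = 12,636 s; 192,000 × 12,636 × 2 × 2 = 9,704,448,000 bytes.
Track D: 24,000 × 371 × 1 × 1 = 8,904,000 bytes.
Total = 17,297,678,400 bytes = 17297.7 MB.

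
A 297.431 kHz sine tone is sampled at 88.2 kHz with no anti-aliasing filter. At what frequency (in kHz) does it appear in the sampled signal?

32.831 kHz

Nyquist = 88,200/2 = 44,100 Hz; 297,431 Hz exceeds it.
Alias = |297,431 − 3×88,200| = |297,431 − 264,600| = 32,831 Hz = 32.831 kHz.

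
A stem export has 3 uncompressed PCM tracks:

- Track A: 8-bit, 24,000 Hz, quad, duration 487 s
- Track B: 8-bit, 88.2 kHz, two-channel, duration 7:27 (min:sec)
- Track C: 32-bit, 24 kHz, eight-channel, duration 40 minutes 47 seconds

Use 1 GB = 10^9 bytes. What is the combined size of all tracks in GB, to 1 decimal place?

2.0 GB

Track A: 24,000 × 487 × 1 × 4 = 46,752,000 bytes.
Track B: 7:27 (min:sec) = 447 s; 88,200 × 447 × 1 × 2 = 78,850,800 bytes.
Track C: 40 minutes 47 seconds = 2,447 s; 24,000 × 2,447 × 4 × 8 = 1,879,296,000 bytes.
Total = 2,004,898,800 bytes = 2.0 GB.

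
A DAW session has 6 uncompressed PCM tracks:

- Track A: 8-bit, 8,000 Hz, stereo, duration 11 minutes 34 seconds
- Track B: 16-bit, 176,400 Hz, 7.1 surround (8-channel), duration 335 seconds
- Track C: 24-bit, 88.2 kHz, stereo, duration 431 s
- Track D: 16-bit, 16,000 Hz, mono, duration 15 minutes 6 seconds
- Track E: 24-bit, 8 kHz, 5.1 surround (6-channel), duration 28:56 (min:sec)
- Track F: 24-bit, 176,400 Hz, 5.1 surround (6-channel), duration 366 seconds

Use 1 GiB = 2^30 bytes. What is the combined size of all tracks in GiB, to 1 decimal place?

2.4 GiB

Track A: 11 minutes 34 seconds = 694 s; 8,000 × 694 × 1 × 2 = 11,104,000 bytes.
Track B: 176,400 × 335 × 2 × 8 = 945,504,000 bytes.
Track C: 88,200 × 431 × 3 × 2 = 228,085,200 bytes.
Track D: 15 minutes 6 seconds = 906 s; 16,000 × 906 × 2 × 1 = 28,992,000 bytes.
Track E: 28:56 (min:sec) = 1,736 s; 8,000 × 1,736 × 3 × 6 = 249,984,000 bytes.
Track F: 176,400 × 366 × 3 × 6 = 1,162,123,200 bytes.
Total = 2,625,792,400 bytes = 2.4 GiB.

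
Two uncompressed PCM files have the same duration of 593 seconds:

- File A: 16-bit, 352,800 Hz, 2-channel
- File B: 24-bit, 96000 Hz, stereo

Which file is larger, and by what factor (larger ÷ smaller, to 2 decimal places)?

File A, by a factor of 2.45

File A: 352,800 × 2 × 2 = 1,411,200 bytes/s.
File B: 96,000 × 3 × 2 = 576,000 bytes/s.
File A is larger; ratio = 836,841,600 / 341,568,000 = 2.45.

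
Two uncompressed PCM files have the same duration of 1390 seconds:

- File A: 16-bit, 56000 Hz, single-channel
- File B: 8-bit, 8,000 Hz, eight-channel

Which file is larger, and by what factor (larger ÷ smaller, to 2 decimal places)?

File A: 56,000 × 2 × 1 = 112,000 bytes/s.
File B: 8,000 × 1 × 8 = 64,000 bytes/s.
File A is larger; ratio = 155,680,000 / 88,960,000 = 1.75.

File A, by a factor of 1.75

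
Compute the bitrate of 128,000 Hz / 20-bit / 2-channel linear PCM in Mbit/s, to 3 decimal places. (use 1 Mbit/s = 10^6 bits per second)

5.120 Mbit/s

Bit rate = 128,000 × 20 × 2 = 5,120,000 bits/s.
= 5.120 Mbit/s.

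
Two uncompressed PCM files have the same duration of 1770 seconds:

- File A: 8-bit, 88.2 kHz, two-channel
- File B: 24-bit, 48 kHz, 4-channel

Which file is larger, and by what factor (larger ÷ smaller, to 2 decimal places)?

File B, by a factor of 3.27

File A: 88,200 × 1 × 2 = 176,400 bytes/s.
File B: 48,000 × 3 × 4 = 576,000 bytes/s.
File B is larger; ratio = 1,019,520,000 / 312,228,000 = 3.27.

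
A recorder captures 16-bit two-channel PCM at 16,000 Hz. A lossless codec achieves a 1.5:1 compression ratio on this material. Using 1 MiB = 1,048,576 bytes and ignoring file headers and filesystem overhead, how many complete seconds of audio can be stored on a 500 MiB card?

12,288 seconds

Uncompressed byte rate = 16,000 × 2 × 2 = 64,000 bytes/s.
After 1.5:1 compression, effective rate ≈ 42666.67 bytes/s.
Capacity = 500 × 1,048,576 = 524,288,000 bytes.
524,288,000 / effective rate ≈ 12288 s → 12,288 seconds.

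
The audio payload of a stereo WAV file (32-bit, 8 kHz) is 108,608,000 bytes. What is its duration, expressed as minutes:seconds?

28:17

Byte rate = 8,000 × 4 × 2 = 64,000 bytes/s.
Duration = 108,608,000 / 64,000 = 1,697 s.
1,697 s = 28:17.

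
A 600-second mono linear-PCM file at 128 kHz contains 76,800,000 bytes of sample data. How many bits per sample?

Bytes per sample = 76,800,000 / (128,000 × 600 × 1) = 76,800,000 / 76,800,000 = 1.
Bit depth = 1 × 8 = 8 bits.

8 bits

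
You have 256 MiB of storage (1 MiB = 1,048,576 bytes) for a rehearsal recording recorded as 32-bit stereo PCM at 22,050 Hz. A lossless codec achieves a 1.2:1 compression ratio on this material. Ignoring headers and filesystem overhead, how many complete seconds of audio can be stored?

Uncompressed byte rate = 22,050 × 4 × 2 = 176,400 bytes/s.
After 1.2:1 compression, effective rate ≈ 147000 bytes/s.
Capacity = 256 × 1,048,576 = 268,435,456 bytes.
268,435,456 / effective rate ≈ 1826.09 s → 1,826 seconds.

1,826 seconds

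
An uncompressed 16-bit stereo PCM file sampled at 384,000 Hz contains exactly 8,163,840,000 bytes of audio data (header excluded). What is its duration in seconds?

5,315 seconds

Byte rate = 384,000 × 2 × 2 = 1,536,000 bytes/s.
Duration = 8,163,840,000 / 1,536,000 = 5,315 s.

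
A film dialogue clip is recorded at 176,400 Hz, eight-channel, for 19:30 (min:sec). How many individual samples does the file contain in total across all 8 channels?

19:30 (min:sec) = 1,170 s.
176,400 × 1,170 s × 8 ch = 1,651,104,000 samples.

1,651,104,000 samples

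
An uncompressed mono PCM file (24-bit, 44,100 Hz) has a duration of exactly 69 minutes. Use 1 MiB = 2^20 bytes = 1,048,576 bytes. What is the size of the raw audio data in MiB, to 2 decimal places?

522.35 MiB

Duration = exactly 69 minutes = 4,140 s.
Bytes = 44,100 samples/s × 4,140 s × 3 bytes/sample × 1 ch = 547,722,000 bytes.
547,722,000 / 1,048,576 = 522.35 MiB.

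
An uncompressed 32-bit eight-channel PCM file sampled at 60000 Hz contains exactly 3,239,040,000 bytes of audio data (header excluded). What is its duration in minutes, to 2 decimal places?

28.12 minutes

Byte rate = 60,000 × 4 × 8 = 1,920,000 bytes/s.
Duration = 3,239,040,000 / 1,920,000 = 1,687 s.
1,687 s / 60 = 28.12 minutes.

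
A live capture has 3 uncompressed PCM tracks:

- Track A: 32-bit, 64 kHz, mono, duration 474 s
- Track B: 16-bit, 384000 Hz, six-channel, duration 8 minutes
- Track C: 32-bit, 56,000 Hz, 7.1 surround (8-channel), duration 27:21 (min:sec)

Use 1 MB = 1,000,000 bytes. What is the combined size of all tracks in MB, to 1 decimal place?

Track A: 64,000 × 474 × 4 × 1 = 121,344,000 bytes.
Track B: 8 minutes = 480 s; 384,000 × 480 × 2 × 6 = 2,211,840,000 bytes.
Track C: 27:21 (min:sec) = 1,641 s; 56,000 × 1,641 × 4 × 8 = 2,940,672,000 bytes.
Total = 5,273,856,000 bytes = 5273.9 MB.

5273.9 MB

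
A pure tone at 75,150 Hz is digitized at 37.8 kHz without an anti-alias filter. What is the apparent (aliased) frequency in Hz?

Nyquist = 37,800/2 = 18,900 Hz; 75,150 Hz exceeds it.
Alias = |75,150 − 2×37,800| = |75,150 − 75,600| = 450 Hz.

450 Hz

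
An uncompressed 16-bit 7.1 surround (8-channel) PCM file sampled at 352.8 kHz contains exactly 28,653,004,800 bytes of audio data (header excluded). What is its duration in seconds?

Byte rate = 352,800 × 2 × 8 = 5,644,800 bytes/s.
Duration = 28,653,004,800 / 5,644,800 = 5,076 s.

5,076 seconds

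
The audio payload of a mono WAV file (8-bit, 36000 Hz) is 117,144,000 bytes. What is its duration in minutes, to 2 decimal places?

Byte rate = 36,000 × 1 × 1 = 36,000 bytes/s.
Duration = 117,144,000 / 36,000 = 3,254 s.
3,254 s / 60 = 54.23 minutes.

54.23 minutes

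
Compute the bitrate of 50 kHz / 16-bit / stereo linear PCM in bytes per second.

Bit rate = 50,000 × 16 × 2 = 1,600,000 bits/s.
1,600,000 / 8 = 200,000 bytes/s.

200,000 bytes/s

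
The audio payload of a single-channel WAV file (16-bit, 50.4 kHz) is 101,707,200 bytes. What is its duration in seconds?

Byte rate = 50,400 × 2 × 1 = 100,800 bytes/s.
Duration = 101,707,200 / 100,800 = 1,009 s.

1,009 seconds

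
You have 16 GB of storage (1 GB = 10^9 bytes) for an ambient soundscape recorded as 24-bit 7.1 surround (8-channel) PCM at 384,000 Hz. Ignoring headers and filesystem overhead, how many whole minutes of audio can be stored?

28 minutes

Uncompressed byte rate = 384,000 × 3 × 8 = 9,216,000 bytes/s.
Capacity = 16 × 1,000,000,000 = 16,000,000,000 bytes.
16,000,000,000 / 9,216,000 ≈ 1736.11 s → 28 minutes.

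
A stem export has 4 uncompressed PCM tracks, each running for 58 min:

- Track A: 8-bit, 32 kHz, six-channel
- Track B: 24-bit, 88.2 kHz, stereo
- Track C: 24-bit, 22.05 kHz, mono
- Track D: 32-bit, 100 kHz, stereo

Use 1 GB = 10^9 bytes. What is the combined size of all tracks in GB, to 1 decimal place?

5.5 GB

58 min = 3,480 s.
Track A: 32,000 × 3,480 × 1 × 6 = 668,160,000 bytes.
Track B: 88,200 × 3,480 × 3 × 2 = 1,841,616,000 bytes.
Track C: 22,050 × 3,480 × 3 × 1 = 230,202,000 bytes.
Track D: 100,000 × 3,480 × 4 × 2 = 2,784,000,000 bytes.
Total = 5,523,978,000 bytes = 5.5 GB.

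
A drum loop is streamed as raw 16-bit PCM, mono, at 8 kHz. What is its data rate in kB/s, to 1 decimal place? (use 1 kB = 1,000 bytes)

16.0 kB/s

Bit rate = 8,000 × 16 × 1 = 128,000 bits/s.
128,000 / 8 = 16,000 B/s = 16.0 kB/s.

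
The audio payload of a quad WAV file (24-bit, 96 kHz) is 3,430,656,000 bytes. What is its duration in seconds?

Byte rate = 96,000 × 3 × 4 = 1,152,000 bytes/s.
Duration = 3,430,656,000 / 1,152,000 = 2,978 s.

2,978 seconds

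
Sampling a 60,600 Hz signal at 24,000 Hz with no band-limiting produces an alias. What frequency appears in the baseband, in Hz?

Nyquist = 24,000/2 = 12,000 Hz; 60,600 Hz exceeds it.
Alias = |60,600 − 3×24,000| = |60,600 − 72,000| = 11,400 Hz.

11,400 Hz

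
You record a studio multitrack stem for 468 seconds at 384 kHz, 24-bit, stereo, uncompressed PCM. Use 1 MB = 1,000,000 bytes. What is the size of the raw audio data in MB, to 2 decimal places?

1078.27 MB

Bytes = 384,000 samples/s × 468 s × 3 bytes/sample × 2 ch = 1,078,272,000 bytes.
1,078,272,000 / 1,000,000 = 1078.27 MB.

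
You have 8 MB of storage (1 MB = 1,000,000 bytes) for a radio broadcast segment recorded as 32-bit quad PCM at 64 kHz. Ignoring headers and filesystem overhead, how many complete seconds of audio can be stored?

7 seconds

Uncompressed byte rate = 64,000 × 4 × 4 = 1,024,000 bytes/s.
Capacity = 8 × 1,000,000 = 8,000,000 bytes.
8,000,000 / 1,024,000 ≈ 7.81 s → 7 seconds.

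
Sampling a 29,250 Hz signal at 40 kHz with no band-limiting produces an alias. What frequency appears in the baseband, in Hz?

10,750 Hz

Nyquist = 40,000/2 = 20,000 Hz; 29,250 Hz exceeds it.
Alias = |29,250 − 1×40,000| = |29,250 − 40,000| = 10,750 Hz.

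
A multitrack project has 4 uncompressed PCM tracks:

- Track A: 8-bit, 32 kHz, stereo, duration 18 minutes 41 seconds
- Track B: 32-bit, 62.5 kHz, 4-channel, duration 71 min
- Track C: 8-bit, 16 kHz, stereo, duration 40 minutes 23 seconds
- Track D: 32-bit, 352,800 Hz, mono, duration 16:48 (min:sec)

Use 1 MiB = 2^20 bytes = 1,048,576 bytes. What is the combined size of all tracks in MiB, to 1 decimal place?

5561.6 MiB

Track A: 18 minutes 41 seconds = 1,121 s; 32,000 × 1,121 × 1 × 2 = 71,744,000 bytes.
Track B: 71 min = 4,260 s; 62,500 × 4,260 × 4 × 4 = 4,260,000,000 bytes.
Track C: 40 minutes 23 seconds = 2,423 s; 16,000 × 2,423 × 1 × 2 = 77,536,000 bytes.
Track D: 16:48 (min:sec) = 1,008 s; 352,800 × 1,008 × 4 × 1 = 1,422,489,600 bytes.
Total = 5,831,769,600 bytes = 5561.6 MiB.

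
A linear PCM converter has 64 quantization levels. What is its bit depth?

6 bits

log2(64) = 6.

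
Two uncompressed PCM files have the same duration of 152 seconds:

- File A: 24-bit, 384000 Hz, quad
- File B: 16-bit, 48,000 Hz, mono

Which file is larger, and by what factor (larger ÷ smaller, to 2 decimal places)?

File A: 384,000 × 3 × 4 = 4,608,000 bytes/s.
File B: 48,000 × 2 × 1 = 96,000 bytes/s.
File A is larger; ratio = 700,416,000 / 14,592,000 = 48.00.

File A, by a factor of 48.00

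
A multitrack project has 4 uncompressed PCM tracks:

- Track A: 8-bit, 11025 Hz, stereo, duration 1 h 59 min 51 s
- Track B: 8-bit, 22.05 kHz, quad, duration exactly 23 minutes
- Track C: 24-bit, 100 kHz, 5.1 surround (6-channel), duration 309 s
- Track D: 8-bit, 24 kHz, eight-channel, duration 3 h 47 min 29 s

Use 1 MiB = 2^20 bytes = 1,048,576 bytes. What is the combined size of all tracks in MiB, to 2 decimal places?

3296.93 MiB

Track A: 1 h 59 min 51 s = 7,191 s; 11,025 × 7,191 × 1 × 2 = 158,561,550 bytes.
Track B: exactly 23 minutes = 1,380 s; 22,050 × 1,380 × 1 × 4 = 121,716,000 bytes.
Track C: 100,000 × 309 × 3 × 6 = 556,200,000 bytes.
Track D: 3 h 47 min 29 s = 13,649 s; 24,000 × 13,649 × 1 × 8 = 2,620,608,000 bytes.
Total = 3,457,085,550 bytes = 3296.93 MiB.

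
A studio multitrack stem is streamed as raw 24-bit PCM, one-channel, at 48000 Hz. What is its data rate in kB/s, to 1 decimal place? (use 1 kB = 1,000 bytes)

Bit rate = 48,000 × 24 × 1 = 1,152,000 bits/s.
1,152,000 / 8 = 144,000 B/s = 144.0 kB/s.

144.0 kB/s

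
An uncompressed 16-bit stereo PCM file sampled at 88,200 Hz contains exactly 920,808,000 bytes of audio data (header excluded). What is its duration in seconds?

2,610 seconds

Byte rate = 88,200 × 2 × 2 = 352,800 bytes/s.
Duration = 920,808,000 / 352,800 = 2,610 s.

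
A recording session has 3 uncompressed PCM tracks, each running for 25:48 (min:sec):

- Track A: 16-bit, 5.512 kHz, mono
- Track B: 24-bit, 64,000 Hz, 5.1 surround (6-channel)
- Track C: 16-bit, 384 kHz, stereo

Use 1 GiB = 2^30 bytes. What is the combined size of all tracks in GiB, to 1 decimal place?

25:48 (min:sec) = 1,548 s.
Track A: 5,512 × 1,548 × 2 × 1 = 17,065,152 bytes.
Track B: 64,000 × 1,548 × 3 × 6 = 1,783,296,000 bytes.
Track C: 384,000 × 1,548 × 2 × 2 = 2,377,728,000 bytes.
Total = 4,178,089,152 bytes = 3.9 GiB.

3.9 GiB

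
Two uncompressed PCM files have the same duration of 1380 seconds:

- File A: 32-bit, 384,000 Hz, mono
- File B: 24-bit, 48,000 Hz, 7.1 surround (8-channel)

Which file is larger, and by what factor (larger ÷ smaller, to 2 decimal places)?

File A, by a factor of 1.33

File A: 384,000 × 4 × 1 = 1,536,000 bytes/s.
File B: 48,000 × 3 × 8 = 1,152,000 bytes/s.
File A is larger; ratio = 2,119,680,000 / 1,589,760,000 = 1.33.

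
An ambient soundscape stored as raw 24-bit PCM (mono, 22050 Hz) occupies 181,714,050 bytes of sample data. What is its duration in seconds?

2,747 seconds

Byte rate = 22,050 × 3 × 1 = 66,150 bytes/s.
Duration = 181,714,050 / 66,150 = 2,747 s.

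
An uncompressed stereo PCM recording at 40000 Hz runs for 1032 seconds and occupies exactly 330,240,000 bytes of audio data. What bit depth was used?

Bytes per sample = 330,240,000 / (40,000 × 1,032 × 2) = 330,240,000 / 82,560,000 = 4.
Bit depth = 4 × 8 = 32 bits.

32 bits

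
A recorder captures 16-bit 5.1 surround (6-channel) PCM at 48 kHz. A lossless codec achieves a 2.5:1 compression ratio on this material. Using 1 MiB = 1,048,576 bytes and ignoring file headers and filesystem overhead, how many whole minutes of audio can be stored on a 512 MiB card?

38 minutes

Uncompressed byte rate = 48,000 × 2 × 6 = 576,000 bytes/s.
After 2.5:1 compression, effective rate ≈ 230400 bytes/s.
Capacity = 512 × 1,048,576 = 536,870,912 bytes.
536,870,912 / effective rate ≈ 2330.17 s → 38 minutes.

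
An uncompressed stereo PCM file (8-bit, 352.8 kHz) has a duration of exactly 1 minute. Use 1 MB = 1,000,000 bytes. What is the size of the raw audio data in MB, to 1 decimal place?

Duration = exactly 1 minute = 60 s.
Bytes = 352,800 samples/s × 60 s × 1 bytes/sample × 2 ch = 42,336,000 bytes.
42,336,000 / 1,000,000 = 42.3 MB.

42.3 MB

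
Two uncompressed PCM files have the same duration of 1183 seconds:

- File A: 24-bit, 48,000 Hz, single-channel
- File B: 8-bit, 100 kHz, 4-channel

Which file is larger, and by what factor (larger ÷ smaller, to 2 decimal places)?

File B, by a factor of 2.78

File A: 48,000 × 3 × 1 = 144,000 bytes/s.
File B: 100,000 × 1 × 4 = 400,000 bytes/s.
File B is larger; ratio = 473,200,000 / 170,352,000 = 2.78.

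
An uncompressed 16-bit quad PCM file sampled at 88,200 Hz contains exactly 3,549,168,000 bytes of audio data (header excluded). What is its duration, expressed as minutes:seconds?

83:50

Byte rate = 88,200 × 2 × 4 = 705,600 bytes/s.
Duration = 3,549,168,000 / 705,600 = 5,030 s.
5,030 s = 83:50.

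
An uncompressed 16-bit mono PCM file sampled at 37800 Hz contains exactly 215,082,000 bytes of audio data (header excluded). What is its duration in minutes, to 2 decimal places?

Byte rate = 37,800 × 2 × 1 = 75,600 bytes/s.
Duration = 215,082,000 / 75,600 = 2,845 s.
2,845 s / 60 = 47.42 minutes.

47.42 minutes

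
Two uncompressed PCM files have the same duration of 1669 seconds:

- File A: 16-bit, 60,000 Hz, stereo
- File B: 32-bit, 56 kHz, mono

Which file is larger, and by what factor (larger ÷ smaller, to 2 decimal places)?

File A, by a factor of 1.07

File A: 60,000 × 2 × 2 = 240,000 bytes/s.
File B: 56,000 × 4 × 1 = 224,000 bytes/s.
File A is larger; ratio = 400,560,000 / 373,856,000 = 1.07.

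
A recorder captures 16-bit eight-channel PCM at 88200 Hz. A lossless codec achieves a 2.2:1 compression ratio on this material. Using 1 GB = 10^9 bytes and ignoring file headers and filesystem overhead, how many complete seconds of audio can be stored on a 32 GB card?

49,886 seconds

Uncompressed byte rate = 88,200 × 2 × 8 = 1,411,200 bytes/s.
After 2.2:1 compression, effective rate ≈ 641454.55 bytes/s.
Capacity = 32 × 1,000,000,000 = 32,000,000,000 bytes.
32,000,000,000 / effective rate ≈ 49886.62 s → 49,886 seconds.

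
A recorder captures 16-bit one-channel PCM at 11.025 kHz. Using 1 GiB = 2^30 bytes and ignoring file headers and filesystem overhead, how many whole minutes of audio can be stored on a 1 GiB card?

811 minutes

Uncompressed byte rate = 11,025 × 2 × 1 = 22,050 bytes/s.
Capacity = 1 × 1,073,741,824 = 1,073,741,824 bytes.
1,073,741,824 / 22,050 ≈ 48695.77 s → 811 minutes.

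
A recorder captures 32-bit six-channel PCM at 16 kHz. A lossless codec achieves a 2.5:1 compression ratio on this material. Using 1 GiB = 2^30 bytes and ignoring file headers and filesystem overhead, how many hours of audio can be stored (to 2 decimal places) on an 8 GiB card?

Uncompressed byte rate = 16,000 × 4 × 6 = 384,000 bytes/s.
After 2.5:1 compression, effective rate ≈ 153600 bytes/s.
Capacity = 8 × 1,073,741,824 = 8,589,934,592 bytes.
8,589,934,592 / effective rate ≈ 55924.05 s → 15.53 hours.

15.53 hours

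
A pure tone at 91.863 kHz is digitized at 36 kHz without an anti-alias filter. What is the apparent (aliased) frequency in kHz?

16.137 kHz

Nyquist = 36,000/2 = 18,000 Hz; 91,863 Hz exceeds it.
Alias = |91,863 − 3×36,000| = |91,863 − 108,000| = 16,137 Hz = 16.137 kHz.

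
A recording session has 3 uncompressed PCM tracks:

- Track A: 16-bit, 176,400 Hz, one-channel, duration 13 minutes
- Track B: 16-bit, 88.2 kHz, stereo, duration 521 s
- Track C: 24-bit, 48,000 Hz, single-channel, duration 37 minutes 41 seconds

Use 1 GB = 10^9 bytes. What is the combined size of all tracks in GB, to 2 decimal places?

0.78 GB

Track A: 13 minutes = 780 s; 176,400 × 780 × 2 × 1 = 275,184,000 bytes.
Track B: 88,200 × 521 × 2 × 2 = 183,808,800 bytes.
Track C: 37 minutes 41 seconds = 2,261 s; 48,000 × 2,261 × 3 × 1 = 325,584,000 bytes.
Total = 784,576,800 bytes = 0.78 GB.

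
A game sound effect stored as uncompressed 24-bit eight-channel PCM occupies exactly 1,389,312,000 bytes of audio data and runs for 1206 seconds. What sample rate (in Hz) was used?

Bytes = sample_rate × seconds × bytes_per_sample × channels.
sample_rate = 1,389,312,000 / (1,206 × 3 × 8) = 1,389,312,000 / 28,944 = 48,000 Hz.

48,000 Hz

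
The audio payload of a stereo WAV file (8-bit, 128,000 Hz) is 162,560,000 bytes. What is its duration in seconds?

Byte rate = 128,000 × 1 × 2 = 256,000 bytes/s.
Duration = 162,560,000 / 256,000 = 635 s.

635 seconds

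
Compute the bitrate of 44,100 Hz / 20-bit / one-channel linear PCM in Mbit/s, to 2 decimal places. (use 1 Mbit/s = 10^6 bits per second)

Bit rate = 44,100 × 20 × 1 = 882,000 bits/s.
= 0.88 Mbit/s.

0.88 Mbit/s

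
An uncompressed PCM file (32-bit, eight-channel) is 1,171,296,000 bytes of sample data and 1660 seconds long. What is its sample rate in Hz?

22,050 Hz

Bytes = sample_rate × seconds × bytes_per_sample × channels.
sample_rate = 1,171,296,000 / (1,660 × 4 × 8) = 1,171,296,000 / 53,120 = 22,050 Hz.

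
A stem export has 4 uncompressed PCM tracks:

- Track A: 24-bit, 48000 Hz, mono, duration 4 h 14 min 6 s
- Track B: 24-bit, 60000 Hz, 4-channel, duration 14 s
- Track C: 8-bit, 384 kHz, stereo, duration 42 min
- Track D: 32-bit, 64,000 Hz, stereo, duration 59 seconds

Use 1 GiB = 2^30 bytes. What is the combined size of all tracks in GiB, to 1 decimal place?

3.9 GiB

Track A: 4 h 14 min 6 s = 15,246 s; 48,000 × 15,246 × 3 × 1 = 2,195,424,000 bytes.
Track B: 60,000 × 14 × 3 × 4 = 10,080,000 bytes.
Track C: 42 min = 2,520 s; 384,000 × 2,520 × 1 × 2 = 1,935,360,000 bytes.
Track D: 64,000 × 59 × 4 × 2 = 30,208,000 bytes.
Total = 4,171,072,000 bytes = 3.9 GiB.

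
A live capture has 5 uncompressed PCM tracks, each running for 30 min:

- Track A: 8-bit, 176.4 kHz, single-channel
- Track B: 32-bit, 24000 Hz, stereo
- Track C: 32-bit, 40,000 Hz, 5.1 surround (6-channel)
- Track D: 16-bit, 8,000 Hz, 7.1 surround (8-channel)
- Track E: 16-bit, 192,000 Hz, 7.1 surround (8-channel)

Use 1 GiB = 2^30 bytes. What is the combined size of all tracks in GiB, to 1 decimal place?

30 min = 1,800 s.
Track A: 176,400 × 1,800 × 1 × 1 = 317,520,000 bytes.
Track B: 24,000 × 1,800 × 4 × 2 = 345,600,000 bytes.
Track C: 40,000 × 1,800 × 4 × 6 = 1,728,000,000 bytes.
Track D: 8,000 × 1,800 × 2 × 8 = 230,400,000 bytes.
Track E: 192,000 × 1,800 × 2 × 8 = 5,529,600,000 bytes.
Total = 8,151,120,000 bytes = 7.6 GiB.

7.6 GiB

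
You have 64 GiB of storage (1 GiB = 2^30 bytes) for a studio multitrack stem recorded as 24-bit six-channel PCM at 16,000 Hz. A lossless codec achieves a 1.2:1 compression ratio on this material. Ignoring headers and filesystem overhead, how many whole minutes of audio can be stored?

Uncompressed byte rate = 16,000 × 3 × 6 = 288,000 bytes/s.
After 1.2:1 compression, effective rate ≈ 240000 bytes/s.
Capacity = 64 × 1,073,741,824 = 68,719,476,736 bytes.
68,719,476,736 / effective rate ≈ 286331.15 s → 4,772 minutes.

4,772 minutes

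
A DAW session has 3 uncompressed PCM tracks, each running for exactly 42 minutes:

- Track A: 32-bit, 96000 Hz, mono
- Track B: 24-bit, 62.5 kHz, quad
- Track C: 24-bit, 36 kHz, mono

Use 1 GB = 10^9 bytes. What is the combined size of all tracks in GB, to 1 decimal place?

exactly 42 minutes = 2,520 s.
Track A: 96,000 × 2,520 × 4 × 1 = 967,680,000 bytes.
Track B: 62,500 × 2,520 × 3 × 4 = 1,890,000,000 bytes.
Track C: 36,000 × 2,520 × 3 × 1 = 272,160,000 bytes.
Total = 3,129,840,000 bytes = 3.1 GB.

3.1 GB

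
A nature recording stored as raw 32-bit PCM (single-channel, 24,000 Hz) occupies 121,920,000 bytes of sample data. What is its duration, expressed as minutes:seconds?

21:10

Byte rate = 24,000 × 4 × 1 = 96,000 bytes/s.
Duration = 121,920,000 / 96,000 = 1,270 s.
1,270 s = 21:10.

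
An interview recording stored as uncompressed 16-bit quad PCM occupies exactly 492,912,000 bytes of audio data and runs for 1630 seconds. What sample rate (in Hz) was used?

Bytes = sample_rate × seconds × bytes_per_sample × channels.
sample_rate = 492,912,000 / (1,630 × 2 × 4) = 492,912,000 / 13,040 = 37,800 Hz.

37,800 Hz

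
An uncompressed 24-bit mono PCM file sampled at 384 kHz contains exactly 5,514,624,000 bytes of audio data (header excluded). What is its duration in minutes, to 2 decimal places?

Byte rate = 384,000 × 3 × 1 = 1,152,000 bytes/s.
Duration = 5,514,624,000 / 1,152,000 = 4,787 s.
4,787 s / 60 = 79.78 minutes.

79.78 minutes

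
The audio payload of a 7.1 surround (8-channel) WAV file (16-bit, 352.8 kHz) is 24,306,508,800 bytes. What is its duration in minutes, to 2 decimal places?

71.77 minutes

Byte rate = 352,800 × 2 × 8 = 5,644,800 bytes/s.
Duration = 24,306,508,800 / 5,644,800 = 4,306 s.
4,306 s / 60 = 71.77 minutes.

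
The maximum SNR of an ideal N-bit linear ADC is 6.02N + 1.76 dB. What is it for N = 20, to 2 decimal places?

122.16 dB

6.02 × 20 + 1.76 = 122.16 dB.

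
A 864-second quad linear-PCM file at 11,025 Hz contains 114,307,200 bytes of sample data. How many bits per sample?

Bytes per sample = 114,307,200 / (11,025 × 864 × 4) = 114,307,200 / 38,102,400 = 3.
Bit depth = 3 × 8 = 24 bits.

24 bits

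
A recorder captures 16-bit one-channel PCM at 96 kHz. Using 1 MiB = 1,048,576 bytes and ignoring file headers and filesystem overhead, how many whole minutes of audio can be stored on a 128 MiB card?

11 minutes

Uncompressed byte rate = 96,000 × 2 × 1 = 192,000 bytes/s.
Capacity = 128 × 1,048,576 = 134,217,728 bytes.
134,217,728 / 192,000 ≈ 699.05 s → 11 minutes.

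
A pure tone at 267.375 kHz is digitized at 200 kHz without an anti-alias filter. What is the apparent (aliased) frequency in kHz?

67.375 kHz

Nyquist = 200,000/2 = 100,000 Hz; 267,375 Hz exceeds it.
Alias = |267,375 − 1×200,000| = |267,375 − 200,000| = 67,375 Hz = 67.375 kHz.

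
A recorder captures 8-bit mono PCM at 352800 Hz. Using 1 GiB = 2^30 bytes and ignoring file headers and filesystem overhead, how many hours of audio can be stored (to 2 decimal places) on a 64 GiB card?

Uncompressed byte rate = 352,800 × 1 × 1 = 352,800 bytes/s.
Capacity = 64 × 1,073,741,824 = 68,719,476,736 bytes.
68,719,476,736 / 352,800 ≈ 194783.1 s → 54.11 hours.

54.11 hours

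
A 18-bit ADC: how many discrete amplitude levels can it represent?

2^18 = 262,144.

262,144 levels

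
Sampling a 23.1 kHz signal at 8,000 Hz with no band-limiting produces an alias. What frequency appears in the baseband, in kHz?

Nyquist = 8,000/2 = 4,000 Hz; 23,100 Hz exceeds it.
Alias = |23,100 − 3×8,000| = |23,100 − 24,000| = 900 Hz = 0.9 kHz.

0.9 kHz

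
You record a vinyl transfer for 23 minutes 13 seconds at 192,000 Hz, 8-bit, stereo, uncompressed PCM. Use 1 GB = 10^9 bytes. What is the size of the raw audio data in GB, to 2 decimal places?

Duration = 23 minutes 13 seconds = 1,393 s.
Bytes = 192,000 samples/s × 1,393 s × 1 bytes/sample × 2 ch = 534,912,000 bytes.
534,912,000 / 1,000,000,000 = 0.53 GB.

0.53 GB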